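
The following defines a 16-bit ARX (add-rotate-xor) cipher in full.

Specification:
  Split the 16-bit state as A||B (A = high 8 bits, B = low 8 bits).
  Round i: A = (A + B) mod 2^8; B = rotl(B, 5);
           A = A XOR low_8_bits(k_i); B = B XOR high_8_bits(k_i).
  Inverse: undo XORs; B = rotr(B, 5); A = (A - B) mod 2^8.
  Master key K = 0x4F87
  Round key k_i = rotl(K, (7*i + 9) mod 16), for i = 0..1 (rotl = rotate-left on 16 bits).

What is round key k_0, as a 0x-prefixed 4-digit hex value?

0x0E9F

K = 0x4F87
k_0 = rotl(K, (7*0+9) mod 16) = rotl(K, 9) = 0x0E9F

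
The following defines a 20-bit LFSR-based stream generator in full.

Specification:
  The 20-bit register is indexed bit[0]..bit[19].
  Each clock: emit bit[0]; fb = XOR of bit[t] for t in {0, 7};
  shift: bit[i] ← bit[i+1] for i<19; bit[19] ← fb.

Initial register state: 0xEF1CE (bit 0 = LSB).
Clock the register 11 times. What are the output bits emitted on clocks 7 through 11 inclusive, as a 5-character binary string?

reg_0 = 0xEF1CE
clock 1: out=0, reg = 0xF78E7
clock 2: out=1, reg = 0x7BC73
clock 3: out=1, reg = 0xBDE39
clock 4: out=1, reg = 0xDEF1C
clock 5: out=0, reg = 0x6F78E
clock 6: out=0, reg = 0xB7BC7
clock 7: out=1, reg = 0x5BDE3
clock 8: out=1, reg = 0x2DEF1
clock 9: out=1, reg = 0x16F78
clock 10: out=0, reg = 0x0B7BC
clock 11: out=0, reg = 0x85BDE

11100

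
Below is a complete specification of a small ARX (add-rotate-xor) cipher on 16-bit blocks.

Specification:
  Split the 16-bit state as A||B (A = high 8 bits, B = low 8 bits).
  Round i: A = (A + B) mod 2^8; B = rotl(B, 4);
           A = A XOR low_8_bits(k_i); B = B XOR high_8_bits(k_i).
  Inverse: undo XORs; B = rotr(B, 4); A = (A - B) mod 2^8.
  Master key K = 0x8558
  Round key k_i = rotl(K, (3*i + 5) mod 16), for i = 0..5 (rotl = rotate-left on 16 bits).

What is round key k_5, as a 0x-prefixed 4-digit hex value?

K = 0x8558
k_0 = rotl(K, (3*0+5) mod 16) = rotl(K, 5) = 0xAB10
k_1 = rotl(K, (3*1+5) mod 16) = rotl(K, 8) = 0x5885
k_2 = rotl(K, (3*2+5) mod 16) = rotl(K, 11) = 0xC42A
k_3 = rotl(K, (3*3+5) mod 16) = rotl(K, 14) = 0x2156
k_4 = rotl(K, (3*4+5) mod 16) = rotl(K, 1) = 0x0AB1
k_5 = rotl(K, (3*5+5) mod 16) = rotl(K, 4) = 0x5588

0x5588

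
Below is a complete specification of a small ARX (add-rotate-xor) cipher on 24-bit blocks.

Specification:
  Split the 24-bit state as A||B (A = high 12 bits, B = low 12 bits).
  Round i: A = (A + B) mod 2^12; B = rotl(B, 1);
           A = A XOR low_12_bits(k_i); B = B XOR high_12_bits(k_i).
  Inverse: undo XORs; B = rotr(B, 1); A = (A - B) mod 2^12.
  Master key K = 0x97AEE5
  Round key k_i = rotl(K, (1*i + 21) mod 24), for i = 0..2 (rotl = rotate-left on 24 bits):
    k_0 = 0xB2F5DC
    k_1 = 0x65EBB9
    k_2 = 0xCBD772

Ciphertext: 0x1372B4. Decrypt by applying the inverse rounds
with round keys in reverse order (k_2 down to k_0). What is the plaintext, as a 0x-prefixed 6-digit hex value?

0x5D67C1

s_0 = ciphertext = 0x1372B4
s_1 = InvRound(s_0, k_2) = 0x741F04
s_2 = InvRound(s_1, k_1) = 0x84B4AD
s_3 = InvRound(s_2, k_0) = 0x5D67C1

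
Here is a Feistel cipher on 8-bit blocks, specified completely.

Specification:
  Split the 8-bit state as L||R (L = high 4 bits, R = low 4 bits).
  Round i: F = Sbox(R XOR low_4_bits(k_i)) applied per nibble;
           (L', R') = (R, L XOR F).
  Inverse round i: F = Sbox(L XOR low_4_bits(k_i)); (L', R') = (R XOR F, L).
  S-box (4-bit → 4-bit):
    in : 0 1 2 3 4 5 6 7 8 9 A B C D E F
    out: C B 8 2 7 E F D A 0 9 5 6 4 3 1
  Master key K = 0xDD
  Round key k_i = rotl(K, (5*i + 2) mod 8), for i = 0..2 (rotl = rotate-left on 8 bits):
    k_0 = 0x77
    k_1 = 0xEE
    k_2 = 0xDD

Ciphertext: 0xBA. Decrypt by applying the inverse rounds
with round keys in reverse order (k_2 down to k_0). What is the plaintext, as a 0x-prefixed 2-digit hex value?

0x5E

s_0 = ciphertext = 0xBA
s_1 = InvRound(s_0, k_2) = 0x5B
s_2 = InvRound(s_1, k_1) = 0xE5
s_3 = InvRound(s_2, k_0) = 0x5E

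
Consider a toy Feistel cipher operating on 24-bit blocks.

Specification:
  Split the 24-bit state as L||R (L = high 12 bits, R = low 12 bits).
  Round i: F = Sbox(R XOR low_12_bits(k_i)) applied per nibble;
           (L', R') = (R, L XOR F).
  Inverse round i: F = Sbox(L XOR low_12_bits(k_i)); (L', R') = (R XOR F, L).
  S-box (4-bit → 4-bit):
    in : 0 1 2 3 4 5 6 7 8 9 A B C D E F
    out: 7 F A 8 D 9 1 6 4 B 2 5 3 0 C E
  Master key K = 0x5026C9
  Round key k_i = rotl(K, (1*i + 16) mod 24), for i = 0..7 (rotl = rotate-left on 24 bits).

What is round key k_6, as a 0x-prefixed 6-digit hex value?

0x5409B2

K = 0x5026C9
k_0 = rotl(K, (1*0+16) mod 24) = rotl(K, 16) = 0xC95026
k_1 = rotl(K, (1*1+16) mod 24) = rotl(K, 17) = 0x92A04D
k_2 = rotl(K, (1*2+16) mod 24) = rotl(K, 18) = 0x25409B
k_3 = rotl(K, (1*3+16) mod 24) = rotl(K, 19) = 0x4A8136
k_4 = rotl(K, (1*4+16) mod 24) = rotl(K, 20) = 0x95026C
k_5 = rotl(K, (1*5+16) mod 24) = rotl(K, 21) = 0x2A04D9
k_6 = rotl(K, (1*6+16) mod 24) = rotl(K, 22) = 0x5409B2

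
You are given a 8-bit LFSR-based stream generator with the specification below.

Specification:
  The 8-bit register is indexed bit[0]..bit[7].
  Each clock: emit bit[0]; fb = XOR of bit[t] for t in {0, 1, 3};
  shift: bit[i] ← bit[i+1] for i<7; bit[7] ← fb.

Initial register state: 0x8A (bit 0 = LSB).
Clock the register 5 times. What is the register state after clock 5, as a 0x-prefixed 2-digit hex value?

reg_0 = 0x8A
clock 1: out=0, reg = 0x45
clock 2: out=1, reg = 0xA2
clock 3: out=0, reg = 0xD1
clock 4: out=1, reg = 0xE8
clock 5: out=0, reg = 0xF4

0xF4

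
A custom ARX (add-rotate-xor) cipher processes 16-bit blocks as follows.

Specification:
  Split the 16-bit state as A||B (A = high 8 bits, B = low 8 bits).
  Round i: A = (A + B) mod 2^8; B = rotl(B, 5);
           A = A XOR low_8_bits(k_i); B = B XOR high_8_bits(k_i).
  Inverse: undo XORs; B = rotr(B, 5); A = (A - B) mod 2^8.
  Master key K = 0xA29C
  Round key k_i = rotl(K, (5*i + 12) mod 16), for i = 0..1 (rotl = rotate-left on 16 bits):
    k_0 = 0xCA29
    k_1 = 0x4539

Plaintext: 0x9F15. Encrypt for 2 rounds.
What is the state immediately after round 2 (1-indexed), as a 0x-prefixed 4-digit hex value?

0x3C48

s_0 = plaintext = 0x9F15
s_1 = Round(s_0, k_0) = 0x9D68
s_2 = Round(s_1, k_1) = 0x3C48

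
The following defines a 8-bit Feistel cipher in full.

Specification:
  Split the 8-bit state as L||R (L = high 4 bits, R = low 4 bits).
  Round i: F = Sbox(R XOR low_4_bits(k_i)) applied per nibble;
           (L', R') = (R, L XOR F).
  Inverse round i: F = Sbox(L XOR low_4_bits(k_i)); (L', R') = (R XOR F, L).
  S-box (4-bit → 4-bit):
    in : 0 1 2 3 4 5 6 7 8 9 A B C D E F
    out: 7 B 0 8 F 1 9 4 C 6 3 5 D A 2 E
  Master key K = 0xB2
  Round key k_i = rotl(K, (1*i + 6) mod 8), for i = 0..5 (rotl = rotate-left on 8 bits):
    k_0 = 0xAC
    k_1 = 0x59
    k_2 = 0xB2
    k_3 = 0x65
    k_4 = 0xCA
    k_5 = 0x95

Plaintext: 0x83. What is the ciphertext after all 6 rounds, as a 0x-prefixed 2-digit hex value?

s_0 = plaintext = 0x83
s_1 = Round(s_0, k_0) = 0x36
s_2 = Round(s_1, k_1) = 0x6D
s_3 = Round(s_2, k_2) = 0xD8
s_4 = Round(s_3, k_3) = 0x87
s_5 = Round(s_4, k_4) = 0x72
s_6 = Round(s_5, k_5) = 0x23

0x23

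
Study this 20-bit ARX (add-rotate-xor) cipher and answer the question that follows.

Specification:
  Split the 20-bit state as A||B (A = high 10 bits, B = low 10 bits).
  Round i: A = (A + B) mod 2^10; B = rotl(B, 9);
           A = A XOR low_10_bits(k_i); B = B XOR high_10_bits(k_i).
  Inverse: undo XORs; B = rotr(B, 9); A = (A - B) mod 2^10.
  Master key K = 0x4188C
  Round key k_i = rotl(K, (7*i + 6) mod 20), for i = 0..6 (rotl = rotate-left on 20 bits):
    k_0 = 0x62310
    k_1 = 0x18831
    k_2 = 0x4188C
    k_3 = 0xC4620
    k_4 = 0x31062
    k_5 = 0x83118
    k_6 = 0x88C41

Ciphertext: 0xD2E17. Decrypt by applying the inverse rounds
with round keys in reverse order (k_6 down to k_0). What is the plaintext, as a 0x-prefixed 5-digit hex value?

0x3C616

s_0 = ciphertext = 0xD2E17
s_1 = InvRound(s_0, k_6) = 0xA8868
s_2 = InvRound(s_1, k_5) = 0xBC4C9
s_3 = InvRound(s_2, k_4) = 0x9E41A
s_4 = InvRound(s_3, k_3) = 0x90A17
s_5 = InvRound(s_4, k_2) = 0x2AE23
s_6 = InvRound(s_5, k_1) = 0x05C83
s_7 = InvRound(s_6, k_0) = 0x3C616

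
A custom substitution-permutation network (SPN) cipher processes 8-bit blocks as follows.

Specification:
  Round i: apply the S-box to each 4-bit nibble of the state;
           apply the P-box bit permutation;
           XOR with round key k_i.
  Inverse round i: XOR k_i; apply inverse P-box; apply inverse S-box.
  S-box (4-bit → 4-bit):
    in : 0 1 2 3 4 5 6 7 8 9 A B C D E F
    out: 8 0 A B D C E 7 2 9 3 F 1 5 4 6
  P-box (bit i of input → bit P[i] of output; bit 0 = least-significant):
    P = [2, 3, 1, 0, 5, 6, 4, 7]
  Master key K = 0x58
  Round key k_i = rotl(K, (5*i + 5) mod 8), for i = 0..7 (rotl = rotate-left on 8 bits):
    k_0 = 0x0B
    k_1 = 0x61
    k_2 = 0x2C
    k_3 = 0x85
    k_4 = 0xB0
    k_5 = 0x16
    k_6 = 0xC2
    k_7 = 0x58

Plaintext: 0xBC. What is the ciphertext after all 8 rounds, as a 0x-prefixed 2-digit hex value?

0xD9

s_0 = plaintext = 0xBC
s_1 = Round(s_0, k_0) = 0xFF
s_2 = Round(s_1, k_1) = 0x3B
s_3 = Round(s_2, k_2) = 0xC3
s_4 = Round(s_3, k_3) = 0xA8
s_5 = Round(s_4, k_4) = 0xD8
s_6 = Round(s_5, k_5) = 0x2E
s_7 = Round(s_6, k_6) = 0x00
s_8 = Round(s_7, k_7) = 0xD9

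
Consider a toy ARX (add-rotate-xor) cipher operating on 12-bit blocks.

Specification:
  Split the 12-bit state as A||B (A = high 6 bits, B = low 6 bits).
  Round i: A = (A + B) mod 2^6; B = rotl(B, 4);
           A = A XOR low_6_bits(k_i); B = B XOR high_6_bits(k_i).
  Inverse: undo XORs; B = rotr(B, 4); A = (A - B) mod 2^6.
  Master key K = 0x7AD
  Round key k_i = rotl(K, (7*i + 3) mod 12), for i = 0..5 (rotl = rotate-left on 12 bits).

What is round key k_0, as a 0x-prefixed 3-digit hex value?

K = 0x7AD
k_0 = rotl(K, (7*0+3) mod 12) = rotl(K, 3) = 0xD6B

0xD6B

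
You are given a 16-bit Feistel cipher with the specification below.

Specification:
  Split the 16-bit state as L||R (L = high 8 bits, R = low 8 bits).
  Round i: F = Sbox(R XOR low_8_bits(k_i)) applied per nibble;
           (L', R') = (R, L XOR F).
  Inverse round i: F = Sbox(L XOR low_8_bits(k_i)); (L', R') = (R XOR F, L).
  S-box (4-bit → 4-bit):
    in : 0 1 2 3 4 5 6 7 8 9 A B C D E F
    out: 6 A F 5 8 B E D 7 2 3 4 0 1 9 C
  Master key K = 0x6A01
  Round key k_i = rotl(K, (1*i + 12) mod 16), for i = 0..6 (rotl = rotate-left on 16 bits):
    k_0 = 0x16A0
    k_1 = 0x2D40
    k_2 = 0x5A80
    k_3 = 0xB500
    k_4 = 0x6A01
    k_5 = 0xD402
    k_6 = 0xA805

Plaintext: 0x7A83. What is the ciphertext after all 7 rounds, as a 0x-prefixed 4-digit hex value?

0x916F

s_0 = plaintext = 0x7A83
s_1 = Round(s_0, k_0) = 0x838F
s_2 = Round(s_1, k_1) = 0x8F8F
s_3 = Round(s_2, k_2) = 0x8FE3
s_4 = Round(s_3, k_3) = 0xE31A
s_5 = Round(s_4, k_4) = 0x1A47
s_6 = Round(s_5, k_5) = 0x4791
s_7 = Round(s_6, k_6) = 0x916F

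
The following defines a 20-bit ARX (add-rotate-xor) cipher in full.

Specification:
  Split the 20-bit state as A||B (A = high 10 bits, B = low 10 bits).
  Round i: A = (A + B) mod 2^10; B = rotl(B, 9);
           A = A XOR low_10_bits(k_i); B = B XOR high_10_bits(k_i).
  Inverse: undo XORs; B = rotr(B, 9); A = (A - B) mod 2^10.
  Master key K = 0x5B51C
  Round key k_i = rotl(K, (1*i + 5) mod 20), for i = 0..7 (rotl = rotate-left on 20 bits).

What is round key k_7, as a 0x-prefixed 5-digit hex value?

0x1C5B5

K = 0x5B51C
k_0 = rotl(K, (1*0+5) mod 20) = rotl(K, 5) = 0x6A38B
k_1 = rotl(K, (1*1+5) mod 20) = rotl(K, 6) = 0xD4716
k_2 = rotl(K, (1*2+5) mod 20) = rotl(K, 7) = 0xA8E2D
k_3 = rotl(K, (1*3+5) mod 20) = rotl(K, 8) = 0x51C5B
k_4 = rotl(K, (1*4+5) mod 20) = rotl(K, 9) = 0xA38B6
k_5 = rotl(K, (1*5+5) mod 20) = rotl(K, 10) = 0x4716D
k_6 = rotl(K, (1*6+5) mod 20) = rotl(K, 11) = 0x8E2DA
k_7 = rotl(K, (1*7+5) mod 20) = rotl(K, 12) = 0x1C5B5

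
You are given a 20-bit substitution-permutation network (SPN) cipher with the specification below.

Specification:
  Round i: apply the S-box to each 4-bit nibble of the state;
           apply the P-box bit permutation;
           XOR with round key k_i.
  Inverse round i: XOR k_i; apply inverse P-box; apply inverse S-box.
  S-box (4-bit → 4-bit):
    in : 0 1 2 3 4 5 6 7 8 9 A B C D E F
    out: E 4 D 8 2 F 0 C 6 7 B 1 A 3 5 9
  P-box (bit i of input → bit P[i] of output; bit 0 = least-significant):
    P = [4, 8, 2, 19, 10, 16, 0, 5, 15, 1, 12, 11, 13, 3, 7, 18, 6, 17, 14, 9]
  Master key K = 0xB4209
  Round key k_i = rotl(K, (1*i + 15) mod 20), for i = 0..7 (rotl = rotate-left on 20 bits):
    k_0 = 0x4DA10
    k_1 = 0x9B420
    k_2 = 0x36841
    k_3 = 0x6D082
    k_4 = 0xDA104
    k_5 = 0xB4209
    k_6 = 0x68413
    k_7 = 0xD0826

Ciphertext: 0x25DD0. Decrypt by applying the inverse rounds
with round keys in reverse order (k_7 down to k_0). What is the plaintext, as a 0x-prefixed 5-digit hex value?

0x2E55D

s_0 = ciphertext = 0x25DD0
s_1 = InvRound(s_0, k_7) = 0x978A5
s_2 = InvRound(s_1, k_6) = 0x825A2
s_3 = InvRound(s_2, k_5) = 0x09454
s_4 = InvRound(s_3, k_4) = 0xBF1DA
s_5 = InvRound(s_4, k_3) = 0xBA64A
s_6 = InvRound(s_5, k_2) = 0x74AE3
s_7 = InvRound(s_6, k_1) = 0x525E3
s_8 = InvRound(s_7, k_0) = 0x2E55D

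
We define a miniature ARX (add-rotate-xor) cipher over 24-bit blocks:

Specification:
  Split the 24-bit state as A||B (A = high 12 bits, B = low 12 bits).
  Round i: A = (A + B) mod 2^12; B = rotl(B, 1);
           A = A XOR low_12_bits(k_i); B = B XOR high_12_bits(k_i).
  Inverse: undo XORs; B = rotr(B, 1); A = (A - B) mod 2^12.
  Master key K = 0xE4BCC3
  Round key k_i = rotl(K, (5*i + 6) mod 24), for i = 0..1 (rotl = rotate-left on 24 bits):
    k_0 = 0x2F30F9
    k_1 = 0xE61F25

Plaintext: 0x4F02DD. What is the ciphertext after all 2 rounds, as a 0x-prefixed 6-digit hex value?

s_0 = plaintext = 0x4F02DD
s_1 = Round(s_0, k_0) = 0x734749
s_2 = Round(s_1, k_1) = 0x1580F3

0x1580F3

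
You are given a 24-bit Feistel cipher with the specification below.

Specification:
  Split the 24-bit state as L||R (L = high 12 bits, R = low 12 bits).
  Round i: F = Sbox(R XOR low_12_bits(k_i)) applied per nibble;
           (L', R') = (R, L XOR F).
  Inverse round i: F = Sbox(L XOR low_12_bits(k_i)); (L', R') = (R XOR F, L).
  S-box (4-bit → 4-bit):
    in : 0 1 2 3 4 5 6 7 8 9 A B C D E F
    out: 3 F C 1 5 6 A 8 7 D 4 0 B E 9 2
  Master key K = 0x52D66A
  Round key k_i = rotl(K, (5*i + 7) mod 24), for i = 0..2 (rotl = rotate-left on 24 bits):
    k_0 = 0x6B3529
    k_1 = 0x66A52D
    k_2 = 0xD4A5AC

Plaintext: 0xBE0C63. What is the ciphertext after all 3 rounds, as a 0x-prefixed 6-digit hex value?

s_0 = plaintext = 0xBE0C63
s_1 = Round(s_0, k_0) = 0xC636B4
s_2 = Round(s_1, k_1) = 0x6B4DBE
s_3 = Round(s_2, k_2) = 0xDBE148

0xDBE148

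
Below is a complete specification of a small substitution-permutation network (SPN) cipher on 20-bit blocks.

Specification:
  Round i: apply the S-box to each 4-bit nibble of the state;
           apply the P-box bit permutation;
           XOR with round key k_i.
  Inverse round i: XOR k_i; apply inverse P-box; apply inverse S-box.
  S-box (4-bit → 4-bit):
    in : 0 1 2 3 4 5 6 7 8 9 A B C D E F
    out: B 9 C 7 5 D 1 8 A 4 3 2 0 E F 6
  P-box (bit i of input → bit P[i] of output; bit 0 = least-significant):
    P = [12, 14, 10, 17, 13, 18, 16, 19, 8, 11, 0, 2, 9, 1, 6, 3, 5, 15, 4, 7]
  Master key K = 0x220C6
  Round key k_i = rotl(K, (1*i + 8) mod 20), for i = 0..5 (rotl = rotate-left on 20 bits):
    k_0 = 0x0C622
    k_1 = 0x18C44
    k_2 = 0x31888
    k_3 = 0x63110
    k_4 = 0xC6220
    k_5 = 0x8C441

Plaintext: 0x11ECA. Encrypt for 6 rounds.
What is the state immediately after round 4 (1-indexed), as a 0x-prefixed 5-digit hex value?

s_0 = plaintext = 0x11ECA
s_1 = Round(s_0, k_0) = 0x09D8F
s_2 = Round(s_1, k_1) = 0xD40A1
s_3 = Round(s_2, k_2) = 0x5A35C
s_4 = Round(s_3, k_3) = 0xF1AA3
s_5 = Round(s_4, k_4) = 0x89D38
s_6 = Round(s_5, k_5) = 0xF2C84

0xF1AA3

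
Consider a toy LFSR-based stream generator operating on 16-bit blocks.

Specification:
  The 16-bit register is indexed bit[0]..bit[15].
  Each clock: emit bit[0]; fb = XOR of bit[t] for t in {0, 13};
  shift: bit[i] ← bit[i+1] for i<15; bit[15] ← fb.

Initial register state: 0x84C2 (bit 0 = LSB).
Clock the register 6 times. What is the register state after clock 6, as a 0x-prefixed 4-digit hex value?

reg_0 = 0x84C2
clock 1: out=0, reg = 0x4261
clock 2: out=1, reg = 0xA130
clock 3: out=0, reg = 0xD098
clock 4: out=0, reg = 0x684C
clock 5: out=0, reg = 0xB426
clock 6: out=0, reg = 0xDA13

0xDA13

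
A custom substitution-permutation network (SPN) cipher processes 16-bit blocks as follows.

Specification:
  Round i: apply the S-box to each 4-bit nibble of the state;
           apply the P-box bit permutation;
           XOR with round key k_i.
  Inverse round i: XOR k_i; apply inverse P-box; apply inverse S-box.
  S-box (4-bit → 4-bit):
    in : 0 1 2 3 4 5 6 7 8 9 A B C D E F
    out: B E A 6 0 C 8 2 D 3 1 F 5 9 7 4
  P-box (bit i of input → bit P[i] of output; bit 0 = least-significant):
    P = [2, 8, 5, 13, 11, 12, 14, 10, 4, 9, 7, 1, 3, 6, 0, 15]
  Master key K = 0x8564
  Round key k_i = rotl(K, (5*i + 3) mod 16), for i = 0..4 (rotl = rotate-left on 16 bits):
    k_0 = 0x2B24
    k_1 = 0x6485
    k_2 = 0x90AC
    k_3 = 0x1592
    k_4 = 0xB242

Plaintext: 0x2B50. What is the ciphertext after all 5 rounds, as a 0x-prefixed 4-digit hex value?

0x8B03

s_0 = plaintext = 0x2B50
s_1 = Round(s_0, k_0) = 0xCCF2
s_2 = Round(s_1, k_1) = 0x051C
s_3 = Round(s_2, k_2) = 0x4442
s_4 = Round(s_3, k_3) = 0x3492
s_5 = Round(s_4, k_4) = 0x8B03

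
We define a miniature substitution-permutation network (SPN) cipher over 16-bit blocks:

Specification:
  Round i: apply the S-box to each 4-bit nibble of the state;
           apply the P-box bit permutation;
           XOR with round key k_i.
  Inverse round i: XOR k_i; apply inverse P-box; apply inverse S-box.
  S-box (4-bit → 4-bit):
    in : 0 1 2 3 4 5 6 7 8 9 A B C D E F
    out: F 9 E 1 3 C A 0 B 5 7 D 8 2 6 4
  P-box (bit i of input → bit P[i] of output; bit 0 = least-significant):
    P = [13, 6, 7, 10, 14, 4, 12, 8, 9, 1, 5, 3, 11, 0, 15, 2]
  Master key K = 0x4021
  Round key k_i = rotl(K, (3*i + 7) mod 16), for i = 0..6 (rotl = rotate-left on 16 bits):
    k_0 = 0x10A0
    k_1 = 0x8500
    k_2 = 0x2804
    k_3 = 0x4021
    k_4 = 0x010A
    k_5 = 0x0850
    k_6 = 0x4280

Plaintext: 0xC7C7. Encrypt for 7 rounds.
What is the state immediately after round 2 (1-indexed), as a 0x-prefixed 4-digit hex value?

s_0 = plaintext = 0xC7C7
s_1 = Round(s_0, k_0) = 0x11A4
s_2 = Round(s_1, k_1) = 0xFF5C
s_3 = Round(s_2, k_2) = 0xBD24
s_4 = Round(s_3, k_3) = 0xF977
s_5 = Round(s_4, k_4) = 0x832A
s_6 = Round(s_5, k_5) = 0x3385
s_7 = Round(s_6, k_6) = 0x0D10

0xFF5C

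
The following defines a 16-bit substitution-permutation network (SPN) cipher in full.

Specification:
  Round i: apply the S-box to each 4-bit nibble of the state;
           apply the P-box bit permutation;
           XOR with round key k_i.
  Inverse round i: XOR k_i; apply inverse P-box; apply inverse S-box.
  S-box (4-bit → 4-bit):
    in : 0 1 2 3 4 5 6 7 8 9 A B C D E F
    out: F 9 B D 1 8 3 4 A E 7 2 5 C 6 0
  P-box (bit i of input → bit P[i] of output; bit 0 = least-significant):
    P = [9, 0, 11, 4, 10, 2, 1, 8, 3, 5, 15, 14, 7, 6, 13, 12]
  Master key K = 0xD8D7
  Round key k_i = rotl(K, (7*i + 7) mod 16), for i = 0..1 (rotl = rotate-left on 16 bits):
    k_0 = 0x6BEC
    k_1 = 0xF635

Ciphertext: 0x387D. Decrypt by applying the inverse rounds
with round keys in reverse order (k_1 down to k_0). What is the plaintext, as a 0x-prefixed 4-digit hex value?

0x19F7

s_0 = ciphertext = 0x387D
s_1 = InvRound(s_0, k_1) = 0xB34C
s_2 = InvRound(s_1, k_0) = 0x19F7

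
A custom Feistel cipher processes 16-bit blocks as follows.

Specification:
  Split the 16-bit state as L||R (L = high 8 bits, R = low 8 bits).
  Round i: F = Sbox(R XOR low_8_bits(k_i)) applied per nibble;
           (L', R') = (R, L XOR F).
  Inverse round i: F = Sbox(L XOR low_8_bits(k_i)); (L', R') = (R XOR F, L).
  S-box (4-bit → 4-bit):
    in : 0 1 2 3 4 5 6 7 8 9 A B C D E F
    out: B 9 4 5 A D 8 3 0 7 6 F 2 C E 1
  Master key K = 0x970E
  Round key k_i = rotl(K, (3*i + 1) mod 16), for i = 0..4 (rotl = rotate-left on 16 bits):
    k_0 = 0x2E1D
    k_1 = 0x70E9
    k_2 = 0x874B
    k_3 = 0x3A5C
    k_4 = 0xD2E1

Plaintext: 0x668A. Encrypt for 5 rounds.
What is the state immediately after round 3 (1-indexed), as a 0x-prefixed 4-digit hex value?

s_0 = plaintext = 0x668A
s_1 = Round(s_0, k_0) = 0x8A15
s_2 = Round(s_1, k_1) = 0x1598
s_3 = Round(s_2, k_2) = 0x98D0
s_4 = Round(s_3, k_3) = 0xD09A
s_5 = Round(s_4, k_4) = 0x9AEF

0x98D0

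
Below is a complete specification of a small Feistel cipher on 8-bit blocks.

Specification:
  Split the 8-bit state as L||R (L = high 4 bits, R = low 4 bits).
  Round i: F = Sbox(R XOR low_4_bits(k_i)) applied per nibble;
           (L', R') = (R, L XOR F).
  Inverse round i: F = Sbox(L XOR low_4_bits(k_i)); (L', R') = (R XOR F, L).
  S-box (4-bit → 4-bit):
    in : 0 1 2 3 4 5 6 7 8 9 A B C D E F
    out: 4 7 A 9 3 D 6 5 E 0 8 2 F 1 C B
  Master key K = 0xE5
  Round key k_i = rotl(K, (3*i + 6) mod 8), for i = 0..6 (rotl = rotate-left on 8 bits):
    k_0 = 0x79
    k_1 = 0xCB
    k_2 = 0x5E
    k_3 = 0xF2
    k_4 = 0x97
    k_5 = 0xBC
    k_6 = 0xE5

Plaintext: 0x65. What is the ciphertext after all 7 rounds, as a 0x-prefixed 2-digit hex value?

s_0 = plaintext = 0x65
s_1 = Round(s_0, k_0) = 0x59
s_2 = Round(s_1, k_1) = 0x9F
s_3 = Round(s_2, k_2) = 0xFE
s_4 = Round(s_3, k_3) = 0xE0
s_5 = Round(s_4, k_4) = 0x0B
s_6 = Round(s_5, k_5) = 0xB5
s_7 = Round(s_6, k_6) = 0x5F

0x5F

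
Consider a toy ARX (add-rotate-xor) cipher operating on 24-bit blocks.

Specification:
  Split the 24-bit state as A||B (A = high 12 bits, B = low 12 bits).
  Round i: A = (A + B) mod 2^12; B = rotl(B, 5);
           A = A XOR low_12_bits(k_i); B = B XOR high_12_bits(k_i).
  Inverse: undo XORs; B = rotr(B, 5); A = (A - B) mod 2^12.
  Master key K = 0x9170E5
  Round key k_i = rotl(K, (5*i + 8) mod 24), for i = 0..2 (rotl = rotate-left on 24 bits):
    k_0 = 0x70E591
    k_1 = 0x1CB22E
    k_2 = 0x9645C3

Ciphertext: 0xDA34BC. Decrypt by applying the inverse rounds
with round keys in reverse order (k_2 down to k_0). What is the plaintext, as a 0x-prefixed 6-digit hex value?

s_0 = ciphertext = 0xDA34BC
s_1 = InvRound(s_0, k_2) = 0xBF2C6E
s_2 = InvRound(s_1, k_1) = 0x6EF2ED
s_3 = InvRound(s_2, k_0) = 0x1CF1AF

0x1CF1AF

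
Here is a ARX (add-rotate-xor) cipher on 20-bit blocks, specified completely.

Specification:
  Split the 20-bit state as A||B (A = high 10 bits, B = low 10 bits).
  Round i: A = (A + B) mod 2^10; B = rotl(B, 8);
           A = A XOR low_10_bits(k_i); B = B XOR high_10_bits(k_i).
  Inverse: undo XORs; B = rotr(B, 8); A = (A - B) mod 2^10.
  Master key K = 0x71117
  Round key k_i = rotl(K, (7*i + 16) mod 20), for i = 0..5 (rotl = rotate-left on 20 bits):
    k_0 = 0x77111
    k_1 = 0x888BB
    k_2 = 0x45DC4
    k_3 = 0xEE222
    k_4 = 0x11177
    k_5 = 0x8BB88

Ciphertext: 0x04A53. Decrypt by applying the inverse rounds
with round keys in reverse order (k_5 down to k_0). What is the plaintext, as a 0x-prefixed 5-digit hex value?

0x3A9D6

s_0 = ciphertext = 0x04A53
s_1 = InvRound(s_0, k_5) = 0x699F4
s_2 = InvRound(s_1, k_4) = 0x842C1
s_3 = InvRound(s_2, k_3) = 0x935E5
s_4 = InvRound(s_3, k_2) = 0xF07C8
s_5 = InvRound(s_4, k_1) = 0xF47A9
s_6 = InvRound(s_5, k_0) = 0x3A9D6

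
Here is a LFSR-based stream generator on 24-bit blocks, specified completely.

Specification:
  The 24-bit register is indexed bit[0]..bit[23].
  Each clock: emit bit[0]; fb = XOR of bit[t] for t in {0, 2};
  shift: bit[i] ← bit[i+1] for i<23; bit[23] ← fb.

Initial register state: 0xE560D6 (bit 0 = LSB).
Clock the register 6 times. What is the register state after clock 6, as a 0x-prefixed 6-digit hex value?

reg_0 = 0xE560D6
clock 1: out=0, reg = 0xF2B06B
clock 2: out=1, reg = 0xF95835
clock 3: out=1, reg = 0x7CAC1A
clock 4: out=0, reg = 0x3E560D
clock 5: out=1, reg = 0x1F2B06
clock 6: out=0, reg = 0x8F9583

0x8F9583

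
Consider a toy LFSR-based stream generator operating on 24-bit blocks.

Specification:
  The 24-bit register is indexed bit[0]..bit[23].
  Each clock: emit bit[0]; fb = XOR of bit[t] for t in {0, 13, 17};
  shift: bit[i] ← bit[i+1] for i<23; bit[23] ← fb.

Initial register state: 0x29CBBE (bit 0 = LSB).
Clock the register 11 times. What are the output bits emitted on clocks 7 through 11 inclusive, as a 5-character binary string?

reg_0 = 0x29CBBE
clock 1: out=0, reg = 0x14E5DF
clock 2: out=1, reg = 0x0A72EF
clock 3: out=1, reg = 0x853977
clock 4: out=1, reg = 0x429CBB
clock 5: out=1, reg = 0x214E5D
clock 6: out=1, reg = 0x90A72E
clock 7: out=0, reg = 0xC85397
clock 8: out=1, reg = 0xE429CB
clock 9: out=1, reg = 0x7214E5
clock 10: out=1, reg = 0x390A72
clock 11: out=0, reg = 0x1C8539

01110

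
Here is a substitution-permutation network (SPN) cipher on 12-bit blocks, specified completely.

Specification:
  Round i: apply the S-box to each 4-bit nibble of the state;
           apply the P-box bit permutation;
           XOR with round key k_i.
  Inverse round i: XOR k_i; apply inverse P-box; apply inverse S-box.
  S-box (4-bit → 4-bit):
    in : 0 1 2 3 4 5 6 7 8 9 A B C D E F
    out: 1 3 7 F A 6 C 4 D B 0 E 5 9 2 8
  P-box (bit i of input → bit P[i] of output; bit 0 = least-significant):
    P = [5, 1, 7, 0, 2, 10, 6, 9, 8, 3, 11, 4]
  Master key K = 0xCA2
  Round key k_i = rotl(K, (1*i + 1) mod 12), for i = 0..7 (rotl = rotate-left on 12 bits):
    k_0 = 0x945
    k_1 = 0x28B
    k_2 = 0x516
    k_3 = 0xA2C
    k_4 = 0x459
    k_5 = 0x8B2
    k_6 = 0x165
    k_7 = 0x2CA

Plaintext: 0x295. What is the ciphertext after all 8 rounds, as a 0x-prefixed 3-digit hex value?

s_0 = plaintext = 0x295
s_1 = Round(s_0, k_0) = 0x6CB
s_2 = Round(s_1, k_1) = 0xA5C
s_3 = Round(s_2, k_2) = 0x1F6
s_4 = Round(s_3, k_3) = 0x9A5
s_5 = Round(s_4, k_4) = 0x5C3
s_6 = Round(s_5, k_5) = 0x05D
s_7 = Round(s_6, k_6) = 0x404
s_8 = Round(s_7, k_7) = 0x2D5

0x2D5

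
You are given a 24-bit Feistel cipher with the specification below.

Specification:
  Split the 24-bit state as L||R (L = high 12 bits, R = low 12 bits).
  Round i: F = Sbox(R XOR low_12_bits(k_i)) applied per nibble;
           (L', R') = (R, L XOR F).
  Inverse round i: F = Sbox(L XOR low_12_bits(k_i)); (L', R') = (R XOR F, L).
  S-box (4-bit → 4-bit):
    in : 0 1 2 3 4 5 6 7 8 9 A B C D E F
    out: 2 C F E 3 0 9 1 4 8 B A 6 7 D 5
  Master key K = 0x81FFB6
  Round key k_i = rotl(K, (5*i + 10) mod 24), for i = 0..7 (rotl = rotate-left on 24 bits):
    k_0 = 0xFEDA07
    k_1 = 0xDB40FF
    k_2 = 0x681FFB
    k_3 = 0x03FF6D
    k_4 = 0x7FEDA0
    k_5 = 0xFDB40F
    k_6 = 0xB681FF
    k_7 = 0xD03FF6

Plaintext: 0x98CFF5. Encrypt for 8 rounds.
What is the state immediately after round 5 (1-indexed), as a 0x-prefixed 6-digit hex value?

0x8D8D93

s_0 = plaintext = 0x98CFF5
s_1 = Round(s_0, k_0) = 0xFF59D3
s_2 = Round(s_1, k_1) = 0x9D3703
s_3 = Round(s_2, k_2) = 0x703D87
s_4 = Round(s_3, k_3) = 0xD878D8
s_5 = Round(s_4, k_4) = 0x8D8D93
s_6 = Round(s_5, k_5) = 0xD9305E
s_7 = Round(s_6, k_6) = 0x05E12F
s_8 = Round(s_7, k_7) = 0x12FD26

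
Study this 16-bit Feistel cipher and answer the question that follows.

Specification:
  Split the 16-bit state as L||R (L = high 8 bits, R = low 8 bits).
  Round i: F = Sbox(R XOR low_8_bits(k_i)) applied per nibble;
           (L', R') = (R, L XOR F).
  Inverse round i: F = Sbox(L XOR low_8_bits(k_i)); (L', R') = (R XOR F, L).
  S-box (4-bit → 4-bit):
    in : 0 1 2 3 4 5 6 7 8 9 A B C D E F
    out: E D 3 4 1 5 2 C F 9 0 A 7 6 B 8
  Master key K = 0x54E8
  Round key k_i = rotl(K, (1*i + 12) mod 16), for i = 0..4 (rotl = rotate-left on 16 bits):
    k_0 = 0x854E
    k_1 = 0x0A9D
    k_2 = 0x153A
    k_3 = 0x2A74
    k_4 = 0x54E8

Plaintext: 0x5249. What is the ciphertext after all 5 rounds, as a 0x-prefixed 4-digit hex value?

0x1F2E

s_0 = plaintext = 0x5249
s_1 = Round(s_0, k_0) = 0x49BE
s_2 = Round(s_1, k_1) = 0xBE7D
s_3 = Round(s_2, k_2) = 0x7DA2
s_4 = Round(s_3, k_3) = 0xA21F
s_5 = Round(s_4, k_4) = 0x1F2E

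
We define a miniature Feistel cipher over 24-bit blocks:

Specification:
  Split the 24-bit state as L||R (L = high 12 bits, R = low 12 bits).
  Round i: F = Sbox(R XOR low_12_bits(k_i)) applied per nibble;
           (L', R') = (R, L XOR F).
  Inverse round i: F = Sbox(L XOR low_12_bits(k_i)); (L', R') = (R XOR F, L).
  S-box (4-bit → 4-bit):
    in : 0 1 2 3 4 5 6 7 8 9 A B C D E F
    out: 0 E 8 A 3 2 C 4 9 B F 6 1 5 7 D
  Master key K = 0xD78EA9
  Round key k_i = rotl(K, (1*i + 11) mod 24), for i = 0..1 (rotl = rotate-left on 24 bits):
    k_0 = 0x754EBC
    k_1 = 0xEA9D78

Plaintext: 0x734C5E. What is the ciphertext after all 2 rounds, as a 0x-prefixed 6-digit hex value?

0xF4C4FD

s_0 = plaintext = 0x734C5E
s_1 = Round(s_0, k_0) = 0xC5EF4C
s_2 = Round(s_1, k_1) = 0xF4C4FD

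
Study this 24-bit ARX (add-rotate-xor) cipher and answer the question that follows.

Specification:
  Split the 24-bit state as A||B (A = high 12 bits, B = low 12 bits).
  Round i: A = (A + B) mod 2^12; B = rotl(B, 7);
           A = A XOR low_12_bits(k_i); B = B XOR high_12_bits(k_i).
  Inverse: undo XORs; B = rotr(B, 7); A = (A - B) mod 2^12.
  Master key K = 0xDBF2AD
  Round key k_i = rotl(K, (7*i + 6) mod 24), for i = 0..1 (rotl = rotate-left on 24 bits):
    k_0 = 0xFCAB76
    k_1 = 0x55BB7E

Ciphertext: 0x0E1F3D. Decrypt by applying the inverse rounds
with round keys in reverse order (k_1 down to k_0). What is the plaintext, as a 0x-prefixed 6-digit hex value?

s_0 = ciphertext = 0x0E1F3D
s_1 = InvRound(s_0, k_1) = 0xECBCD4
s_2 = InvRound(s_1, k_0) = 0x1F73C6

0x1F73C6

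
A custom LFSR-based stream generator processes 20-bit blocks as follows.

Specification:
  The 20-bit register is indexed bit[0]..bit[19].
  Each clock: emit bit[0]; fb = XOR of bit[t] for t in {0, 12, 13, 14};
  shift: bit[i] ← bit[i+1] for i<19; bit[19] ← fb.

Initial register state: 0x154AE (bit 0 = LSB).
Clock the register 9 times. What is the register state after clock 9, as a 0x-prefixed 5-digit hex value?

reg_0 = 0x154AE
clock 1: out=0, reg = 0x0AA57
clock 2: out=1, reg = 0x0552B
clock 3: out=1, reg = 0x82A95
clock 4: out=1, reg = 0x4154A
clock 5: out=0, reg = 0xA0AA5
clock 6: out=1, reg = 0xD0552
clock 7: out=0, reg = 0x682A9
clock 8: out=1, reg = 0xB4154
clock 9: out=0, reg = 0xDA0AA

0xDA0AA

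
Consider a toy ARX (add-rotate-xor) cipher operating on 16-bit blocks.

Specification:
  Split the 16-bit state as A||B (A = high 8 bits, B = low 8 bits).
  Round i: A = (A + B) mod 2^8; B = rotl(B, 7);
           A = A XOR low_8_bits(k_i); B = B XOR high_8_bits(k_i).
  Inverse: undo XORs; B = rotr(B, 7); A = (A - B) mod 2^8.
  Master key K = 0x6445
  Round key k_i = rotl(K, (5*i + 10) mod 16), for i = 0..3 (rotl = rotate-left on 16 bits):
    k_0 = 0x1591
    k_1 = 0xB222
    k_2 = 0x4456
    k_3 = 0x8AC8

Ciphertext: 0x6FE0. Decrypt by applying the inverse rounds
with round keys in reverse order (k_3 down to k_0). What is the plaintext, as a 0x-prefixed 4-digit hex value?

s_0 = ciphertext = 0x6FE0
s_1 = InvRound(s_0, k_3) = 0xD3D4
s_2 = InvRound(s_1, k_2) = 0x6421
s_3 = InvRound(s_2, k_1) = 0x1F27
s_4 = InvRound(s_3, k_0) = 0x2A64

0x2A64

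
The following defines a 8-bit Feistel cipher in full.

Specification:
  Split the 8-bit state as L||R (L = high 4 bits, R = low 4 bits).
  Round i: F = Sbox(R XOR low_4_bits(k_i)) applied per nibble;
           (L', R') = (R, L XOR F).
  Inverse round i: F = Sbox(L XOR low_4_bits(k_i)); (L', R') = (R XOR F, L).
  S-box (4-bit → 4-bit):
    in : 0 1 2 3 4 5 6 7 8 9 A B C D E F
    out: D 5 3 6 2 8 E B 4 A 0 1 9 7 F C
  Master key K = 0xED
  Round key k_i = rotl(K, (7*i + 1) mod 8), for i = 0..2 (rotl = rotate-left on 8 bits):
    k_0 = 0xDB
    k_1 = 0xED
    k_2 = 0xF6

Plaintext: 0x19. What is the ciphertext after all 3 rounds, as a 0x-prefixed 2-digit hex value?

0x54

s_0 = plaintext = 0x19
s_1 = Round(s_0, k_0) = 0x92
s_2 = Round(s_1, k_1) = 0x25
s_3 = Round(s_2, k_2) = 0x54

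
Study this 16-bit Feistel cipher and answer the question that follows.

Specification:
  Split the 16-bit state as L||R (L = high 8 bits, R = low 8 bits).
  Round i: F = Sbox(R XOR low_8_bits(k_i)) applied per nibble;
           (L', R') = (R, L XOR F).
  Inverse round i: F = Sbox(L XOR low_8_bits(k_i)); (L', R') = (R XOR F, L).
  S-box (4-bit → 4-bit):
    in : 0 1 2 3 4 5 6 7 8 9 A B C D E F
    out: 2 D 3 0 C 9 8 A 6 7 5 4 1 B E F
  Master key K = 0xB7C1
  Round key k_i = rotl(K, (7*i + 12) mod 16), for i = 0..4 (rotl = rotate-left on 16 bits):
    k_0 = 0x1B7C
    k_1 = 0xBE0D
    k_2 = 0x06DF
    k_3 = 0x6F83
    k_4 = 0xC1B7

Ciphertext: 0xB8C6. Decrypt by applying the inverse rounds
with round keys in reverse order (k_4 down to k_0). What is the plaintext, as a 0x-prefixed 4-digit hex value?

0x8E17

s_0 = ciphertext = 0xB8C6
s_1 = InvRound(s_0, k_4) = 0xE9B8
s_2 = InvRound(s_1, k_3) = 0x3DE9
s_3 = InvRound(s_2, k_2) = 0x0A3D
s_4 = InvRound(s_3, k_1) = 0x170A
s_5 = InvRound(s_4, k_0) = 0x8E17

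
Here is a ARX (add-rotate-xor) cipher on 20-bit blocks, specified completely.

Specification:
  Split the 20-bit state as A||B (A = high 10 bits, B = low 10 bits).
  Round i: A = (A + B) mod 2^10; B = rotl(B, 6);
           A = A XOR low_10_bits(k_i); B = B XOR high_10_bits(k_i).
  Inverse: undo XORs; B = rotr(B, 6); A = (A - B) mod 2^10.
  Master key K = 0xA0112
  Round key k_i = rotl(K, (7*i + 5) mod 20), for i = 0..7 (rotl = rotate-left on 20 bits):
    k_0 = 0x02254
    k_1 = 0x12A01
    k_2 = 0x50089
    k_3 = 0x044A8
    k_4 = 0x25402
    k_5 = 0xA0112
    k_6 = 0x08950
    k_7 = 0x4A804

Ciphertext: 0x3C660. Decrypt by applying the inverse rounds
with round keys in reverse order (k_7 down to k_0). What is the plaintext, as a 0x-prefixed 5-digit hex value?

s_0 = ciphertext = 0x3C660
s_1 = InvRound(s_0, k_7) = 0x120AD
s_2 = InvRound(s_1, k_6) = 0x098F2
s_3 = InvRound(s_2, k_5) = 0x82F29
s_4 = InvRound(s_3, k_4) = 0x8EFCE
s_5 = InvRound(s_4, k_3) = 0x251FF
s_6 = InvRound(s_5, k_2) = 0x0AFF2
s_7 = InvRound(s_6, k_1) = 0xA738E
s_8 = InvRound(s_7, k_0) = 0x1686E

0x1686E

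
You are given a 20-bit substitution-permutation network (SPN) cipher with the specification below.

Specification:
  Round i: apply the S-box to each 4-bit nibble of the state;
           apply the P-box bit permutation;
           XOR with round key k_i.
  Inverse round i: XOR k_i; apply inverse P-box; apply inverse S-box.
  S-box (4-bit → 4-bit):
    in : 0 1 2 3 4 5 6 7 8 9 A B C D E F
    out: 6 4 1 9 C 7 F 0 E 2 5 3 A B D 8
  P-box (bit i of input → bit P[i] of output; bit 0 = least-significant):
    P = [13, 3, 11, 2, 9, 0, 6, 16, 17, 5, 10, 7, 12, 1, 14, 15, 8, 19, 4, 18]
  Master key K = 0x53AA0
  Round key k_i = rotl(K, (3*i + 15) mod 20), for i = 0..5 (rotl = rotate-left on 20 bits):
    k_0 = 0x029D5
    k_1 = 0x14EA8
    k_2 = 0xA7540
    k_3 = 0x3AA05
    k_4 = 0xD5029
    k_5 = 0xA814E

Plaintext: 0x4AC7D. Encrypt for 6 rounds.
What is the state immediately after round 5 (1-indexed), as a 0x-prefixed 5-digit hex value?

s_0 = plaintext = 0x4AC7D
s_1 = Round(s_0, k_0) = 0x45969
s_2 = Round(s_1, k_1) = 0x41CD3
s_3 = Round(s_2, k_2) = 0xF17F5
s_4 = Round(s_3, k_3) = 0x6C20D
s_5 = Round(s_4, k_4) = 0x3F176
s_6 = Round(s_5, k_5) = 0xE2C42

0x3F176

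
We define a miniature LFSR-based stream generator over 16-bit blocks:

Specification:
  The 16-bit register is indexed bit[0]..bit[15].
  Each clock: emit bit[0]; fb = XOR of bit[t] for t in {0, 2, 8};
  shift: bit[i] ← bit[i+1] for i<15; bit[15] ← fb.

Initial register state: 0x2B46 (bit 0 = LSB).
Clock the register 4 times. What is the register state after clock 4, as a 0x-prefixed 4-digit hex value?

0xC2B4

reg_0 = 0x2B46
clock 1: out=0, reg = 0x15A3
clock 2: out=1, reg = 0x0AD1
clock 3: out=1, reg = 0x8568
clock 4: out=0, reg = 0xC2B4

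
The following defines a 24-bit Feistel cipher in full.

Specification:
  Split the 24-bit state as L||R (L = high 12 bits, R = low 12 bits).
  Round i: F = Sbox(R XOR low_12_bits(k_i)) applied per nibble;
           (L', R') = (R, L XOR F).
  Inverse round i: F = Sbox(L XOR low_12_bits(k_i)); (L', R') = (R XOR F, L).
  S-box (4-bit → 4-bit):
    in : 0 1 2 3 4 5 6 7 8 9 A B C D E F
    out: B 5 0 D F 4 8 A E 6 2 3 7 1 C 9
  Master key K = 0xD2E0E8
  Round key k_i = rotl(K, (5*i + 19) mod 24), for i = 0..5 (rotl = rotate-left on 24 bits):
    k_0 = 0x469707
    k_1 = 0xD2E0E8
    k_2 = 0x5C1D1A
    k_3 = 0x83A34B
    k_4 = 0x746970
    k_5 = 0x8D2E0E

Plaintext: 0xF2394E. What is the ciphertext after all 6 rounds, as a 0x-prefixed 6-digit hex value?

0x1C0541

s_0 = plaintext = 0xF2394E
s_1 = Round(s_0, k_0) = 0x94E3D5
s_2 = Round(s_1, k_1) = 0x3D549F
s_3 = Round(s_2, k_2) = 0x49F531
s_4 = Round(s_3, k_3) = 0x531C3D
s_5 = Round(s_4, k_4) = 0xC3D1C0
s_6 = Round(s_5, k_5) = 0x1C0541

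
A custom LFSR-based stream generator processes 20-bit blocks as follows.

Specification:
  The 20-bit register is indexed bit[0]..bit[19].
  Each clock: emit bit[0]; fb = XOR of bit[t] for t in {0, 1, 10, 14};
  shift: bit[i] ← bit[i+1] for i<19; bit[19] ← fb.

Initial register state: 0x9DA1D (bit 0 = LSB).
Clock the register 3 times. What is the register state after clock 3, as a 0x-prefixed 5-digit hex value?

reg_0 = 0x9DA1D
clock 1: out=1, reg = 0x4ED0E
clock 2: out=0, reg = 0xA7687
clock 3: out=1, reg = 0x53B43

0x53B43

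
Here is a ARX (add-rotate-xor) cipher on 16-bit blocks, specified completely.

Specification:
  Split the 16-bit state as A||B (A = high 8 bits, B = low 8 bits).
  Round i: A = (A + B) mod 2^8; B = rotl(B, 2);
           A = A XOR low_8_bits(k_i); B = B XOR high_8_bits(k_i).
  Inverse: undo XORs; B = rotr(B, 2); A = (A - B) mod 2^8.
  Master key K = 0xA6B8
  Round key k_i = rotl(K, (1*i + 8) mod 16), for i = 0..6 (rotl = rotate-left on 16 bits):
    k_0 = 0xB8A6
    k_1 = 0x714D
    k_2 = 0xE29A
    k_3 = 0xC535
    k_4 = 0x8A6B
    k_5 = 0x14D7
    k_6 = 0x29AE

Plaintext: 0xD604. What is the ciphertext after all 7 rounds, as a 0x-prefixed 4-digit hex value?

0x990D

s_0 = plaintext = 0xD604
s_1 = Round(s_0, k_0) = 0x7CA8
s_2 = Round(s_1, k_1) = 0x69D3
s_3 = Round(s_2, k_2) = 0xA6AD
s_4 = Round(s_3, k_3) = 0x6673
s_5 = Round(s_4, k_4) = 0xB247
s_6 = Round(s_5, k_5) = 0x2E09
s_7 = Round(s_6, k_6) = 0x990D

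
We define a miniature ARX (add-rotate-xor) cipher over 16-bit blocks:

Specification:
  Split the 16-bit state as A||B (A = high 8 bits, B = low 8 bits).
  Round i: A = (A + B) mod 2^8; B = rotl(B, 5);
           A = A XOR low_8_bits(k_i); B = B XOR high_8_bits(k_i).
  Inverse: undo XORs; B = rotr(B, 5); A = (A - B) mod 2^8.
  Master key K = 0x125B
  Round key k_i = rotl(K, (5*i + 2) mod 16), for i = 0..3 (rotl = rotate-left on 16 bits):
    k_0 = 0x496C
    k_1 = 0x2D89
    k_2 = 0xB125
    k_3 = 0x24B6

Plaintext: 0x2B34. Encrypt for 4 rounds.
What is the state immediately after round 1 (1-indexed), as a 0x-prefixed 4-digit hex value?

s_0 = plaintext = 0x2B34
s_1 = Round(s_0, k_0) = 0x33CF
s_2 = Round(s_1, k_1) = 0x8BD4
s_3 = Round(s_2, k_2) = 0x7A2B
s_4 = Round(s_3, k_3) = 0x1341

0x33CF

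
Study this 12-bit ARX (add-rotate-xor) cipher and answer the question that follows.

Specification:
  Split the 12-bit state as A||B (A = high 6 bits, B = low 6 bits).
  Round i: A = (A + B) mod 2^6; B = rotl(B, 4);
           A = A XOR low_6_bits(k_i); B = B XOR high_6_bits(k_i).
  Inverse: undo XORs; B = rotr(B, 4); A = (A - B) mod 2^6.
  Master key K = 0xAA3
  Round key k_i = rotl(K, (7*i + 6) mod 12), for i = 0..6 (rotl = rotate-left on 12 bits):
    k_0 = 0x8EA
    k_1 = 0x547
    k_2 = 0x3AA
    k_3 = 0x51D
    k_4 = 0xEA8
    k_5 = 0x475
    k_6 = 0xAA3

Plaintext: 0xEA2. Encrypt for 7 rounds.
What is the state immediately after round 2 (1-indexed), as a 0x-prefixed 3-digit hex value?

0x1A7

s_0 = plaintext = 0xEA2
s_1 = Round(s_0, k_0) = 0xD8B
s_2 = Round(s_1, k_1) = 0x1A7
s_3 = Round(s_2, k_2) = 0x1F7
s_4 = Round(s_3, k_3) = 0x8E9
s_5 = Round(s_4, k_4) = 0x920
s_6 = Round(s_5, k_5) = 0xC59
s_7 = Round(s_6, k_6) = 0xA7C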